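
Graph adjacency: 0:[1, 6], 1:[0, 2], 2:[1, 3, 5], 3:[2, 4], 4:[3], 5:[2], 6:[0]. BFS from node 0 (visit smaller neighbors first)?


BFS queue: start with [0]
Visit order: [0, 1, 6, 2, 3, 5, 4]


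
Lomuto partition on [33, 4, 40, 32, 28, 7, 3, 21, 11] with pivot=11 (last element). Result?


Elements <= 11 go left of pivot.
Result: [4, 7, 3, 11, 28, 33, 40, 21, 32], pivot at index 3


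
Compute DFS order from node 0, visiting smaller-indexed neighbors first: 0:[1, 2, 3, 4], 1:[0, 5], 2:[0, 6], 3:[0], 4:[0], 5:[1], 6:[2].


DFS stack-based: start with [0]
Visit order: [0, 1, 5, 2, 6, 3, 4]


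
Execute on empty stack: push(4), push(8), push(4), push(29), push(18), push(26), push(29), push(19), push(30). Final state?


push(4) -> [4]
push(8) -> [4, 8]
push(4) -> [4, 8, 4]
push(29) -> [4, 8, 4, 29]
push(18) -> [4, 8, 4, 29, 18]
push(26) -> [4, 8, 4, 29, 18, 26]
push(29) -> [4, 8, 4, 29, 18, 26, 29]
push(19) -> [4, 8, 4, 29, 18, 26, 29, 19]
push(30) -> [4, 8, 4, 29, 18, 26, 29, 19, 30]
Final stack (bottom to top): [4, 8, 4, 29, 18, 26, 29, 19, 30]


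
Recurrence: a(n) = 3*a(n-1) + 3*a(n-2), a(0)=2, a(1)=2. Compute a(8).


Build bottom-up:
...a(6)=2322, a(7)=8802, a(8)=3*8802+3*2322=33372


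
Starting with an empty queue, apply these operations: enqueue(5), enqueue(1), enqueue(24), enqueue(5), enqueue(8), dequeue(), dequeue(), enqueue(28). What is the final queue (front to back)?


enqueue(5) -> [5]
enqueue(1) -> [5, 1]
enqueue(24) -> [5, 1, 24]
enqueue(5) -> [5, 1, 24, 5]
enqueue(8) -> [5, 1, 24, 5, 8]
dequeue() returns 5 -> [1, 24, 5, 8]
dequeue() returns 1 -> [24, 5, 8]
enqueue(28) -> [24, 5, 8, 28]
Final queue (front to back): [24, 5, 8, 28]


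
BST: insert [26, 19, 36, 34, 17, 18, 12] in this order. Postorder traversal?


Root = 26; build tree by BST insertion.
Postorder traversal: [12, 18, 17, 19, 34, 36, 26]


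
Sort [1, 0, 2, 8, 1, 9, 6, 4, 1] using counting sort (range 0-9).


Count array: [1, 3, 1, 0, 1, 0, 1, 0, 1, 1]
Reconstruct: [0, 1, 1, 1, 2, 4, 6, 8, 9]


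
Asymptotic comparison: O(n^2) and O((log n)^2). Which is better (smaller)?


polylogarithmic grows slower than quadratic
O((log n)^2) is asymptotically smaller; O(n^2) grows faster


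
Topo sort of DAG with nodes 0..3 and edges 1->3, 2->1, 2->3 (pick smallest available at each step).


Kahn's algorithm, process smallest node first
Order: [0, 2, 1, 3]


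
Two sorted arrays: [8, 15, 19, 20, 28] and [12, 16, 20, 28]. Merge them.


Compare heads, take smaller each step.
Merged: [8, 12, 15, 16, 19, 20, 20, 28, 28]


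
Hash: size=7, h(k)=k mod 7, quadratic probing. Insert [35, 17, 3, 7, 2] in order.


Insertions: 35->slot 0; 17->slot 3; 3->slot 4; 7->slot 1; 2->slot 2
Table: [35, 7, 2, 17, 3, None, None]


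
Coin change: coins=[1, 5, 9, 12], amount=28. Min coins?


dp[0]=0; dp[i]=1+min(dp[i-c] for c in coins)
...dp[23]=3, dp[24]=2, dp[25]=3, dp[26]=3, dp[27]=3, dp[28]=4
Minimum coins for 28 = 4


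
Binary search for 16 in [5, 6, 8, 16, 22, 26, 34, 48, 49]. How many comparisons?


Search for 16:
[0,8] mid=4 arr[4]=22
[0,3] mid=1 arr[1]=6
[2,3] mid=2 arr[2]=8
[3,3] mid=3 arr[3]=16
Total: 4 comparisons


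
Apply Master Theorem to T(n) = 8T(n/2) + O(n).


a=8, b=2, c=1. log_2(8)=3 > c=1. Case 1: O(n^log_b(a)) = O(n^3)
Complexity: O(n^3)


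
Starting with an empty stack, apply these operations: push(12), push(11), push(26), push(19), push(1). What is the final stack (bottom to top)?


push(12) -> [12]
push(11) -> [12, 11]
push(26) -> [12, 11, 26]
push(19) -> [12, 11, 26, 19]
push(1) -> [12, 11, 26, 19, 1]
Final stack (bottom to top): [12, 11, 26, 19, 1]


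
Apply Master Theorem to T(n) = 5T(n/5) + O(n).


a=5, b=5, c=1. log_5(5)=1 = c=1. Case 2: O(n^c log n) = O(n log n)
Complexity: O(n log n)


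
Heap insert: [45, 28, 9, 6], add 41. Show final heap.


Append 41: [45, 28, 9, 6, 41]
Bubble up: swap idx 4(41) with idx 1(28)
Result: [45, 41, 9, 6, 28]


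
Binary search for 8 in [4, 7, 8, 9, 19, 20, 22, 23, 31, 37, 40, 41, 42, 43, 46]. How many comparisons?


Search for 8:
[0,14] mid=7 arr[7]=23
[0,6] mid=3 arr[3]=9
[0,2] mid=1 arr[1]=7
[2,2] mid=2 arr[2]=8
Total: 4 comparisons


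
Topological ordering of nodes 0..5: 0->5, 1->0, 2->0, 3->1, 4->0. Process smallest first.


Kahn's algorithm, process smallest node first
Order: [2, 3, 1, 4, 0, 5]


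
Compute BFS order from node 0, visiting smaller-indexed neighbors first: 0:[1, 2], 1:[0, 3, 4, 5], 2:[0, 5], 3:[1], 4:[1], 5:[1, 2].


BFS queue: start with [0]
Visit order: [0, 1, 2, 3, 4, 5]


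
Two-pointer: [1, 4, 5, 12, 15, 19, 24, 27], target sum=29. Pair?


Two pointers: lo=0, hi=7
Found pair: (5, 24) summing to 29


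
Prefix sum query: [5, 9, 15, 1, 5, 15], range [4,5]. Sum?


Prefix sums: [0, 5, 14, 29, 30, 35, 50]
Sum[4..5] = prefix[6] - prefix[4] = 50 - 30 = 20


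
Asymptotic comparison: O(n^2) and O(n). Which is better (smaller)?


linear grows slower than quadratic
O(n) is asymptotically smaller; O(n^2) grows faster


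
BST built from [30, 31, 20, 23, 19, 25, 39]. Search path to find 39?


BST root = 30
Search for 39: compare at each node
Path: [30, 31, 39]


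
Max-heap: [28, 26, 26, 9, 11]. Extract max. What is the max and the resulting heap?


Max = 28
Replace root with last, heapify down
Resulting heap: [26, 11, 26, 9]


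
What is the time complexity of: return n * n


Analysis: constant-time operation, no loop
Complexity: O(1)


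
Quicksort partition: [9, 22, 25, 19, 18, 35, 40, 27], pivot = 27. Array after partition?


Elements <= 27 go left of pivot.
Result: [9, 22, 25, 19, 18, 27, 40, 35], pivot at index 5


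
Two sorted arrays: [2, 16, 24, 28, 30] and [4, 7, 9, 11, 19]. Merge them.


Compare heads, take smaller each step.
Merged: [2, 4, 7, 9, 11, 16, 19, 24, 28, 30]


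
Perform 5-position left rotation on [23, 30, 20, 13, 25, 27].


Left rotate by 5: [27, 23, 30, 20, 13, 25]


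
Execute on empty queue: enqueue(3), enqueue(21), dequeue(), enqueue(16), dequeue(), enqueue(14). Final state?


enqueue(3) -> [3]
enqueue(21) -> [3, 21]
dequeue() returns 3 -> [21]
enqueue(16) -> [21, 16]
dequeue() returns 21 -> [16]
enqueue(14) -> [16, 14]
Final queue (front to back): [16, 14]


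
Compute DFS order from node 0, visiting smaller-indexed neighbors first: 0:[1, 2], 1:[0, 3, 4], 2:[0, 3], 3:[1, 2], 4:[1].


DFS stack-based: start with [0]
Visit order: [0, 1, 3, 2, 4]


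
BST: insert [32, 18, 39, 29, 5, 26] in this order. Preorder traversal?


Root = 32; build tree by BST insertion.
Preorder traversal: [32, 18, 5, 29, 26, 39]


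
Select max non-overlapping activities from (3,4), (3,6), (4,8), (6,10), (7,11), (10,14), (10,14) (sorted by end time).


Greedy: pick earliest-ending, then skip overlaps.
Selected (3 activities): [(3, 4), (4, 8), (10, 14)]


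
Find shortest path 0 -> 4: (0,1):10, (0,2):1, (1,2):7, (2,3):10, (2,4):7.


Dijkstra from 0:
Distances: {0: 0, 1: 8, 2: 1, 3: 11, 4: 8}
Shortest distance to 4 = 8, path = [0, 2, 4]


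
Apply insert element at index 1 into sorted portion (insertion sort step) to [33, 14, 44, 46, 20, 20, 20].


After one pass: [14, 33, 44, 46, 20, 20, 20]


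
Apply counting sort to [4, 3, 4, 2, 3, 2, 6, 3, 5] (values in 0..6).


Count array: [0, 0, 2, 3, 2, 1, 1]
Reconstruct: [2, 2, 3, 3, 3, 4, 4, 5, 6]


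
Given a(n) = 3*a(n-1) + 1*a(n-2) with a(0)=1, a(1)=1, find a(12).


Build bottom-up:
...a(10)=55807, a(11)=184318, a(12)=3*184318+1*55807=608761


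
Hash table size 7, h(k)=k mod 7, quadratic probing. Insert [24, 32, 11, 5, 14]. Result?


Insertions: 24->slot 3; 32->slot 4; 11->slot 5; 5->slot 6; 14->slot 0
Table: [14, None, None, 24, 32, 11, 5]


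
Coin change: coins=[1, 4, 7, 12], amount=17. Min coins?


dp[0]=0; dp[i]=1+min(dp[i-c] for c in coins)
...dp[12]=1, dp[13]=2, dp[14]=2, dp[15]=3, dp[16]=2, dp[17]=3
Minimum coins for 17 = 3


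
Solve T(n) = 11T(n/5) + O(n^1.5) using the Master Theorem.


a=11, b=5, c=1.5. log_5(11)=1.490 < c=1.5. Case 3: O(n^c) = O(n^1.500)
Complexity: O(n^1.500)


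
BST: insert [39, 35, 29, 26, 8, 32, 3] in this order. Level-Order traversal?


Root = 39; build tree by BST insertion.
Level-Order traversal: [39, 35, 29, 26, 32, 8, 3]


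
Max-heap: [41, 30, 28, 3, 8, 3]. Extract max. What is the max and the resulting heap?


Max = 41
Replace root with last, heapify down
Resulting heap: [30, 8, 28, 3, 3]


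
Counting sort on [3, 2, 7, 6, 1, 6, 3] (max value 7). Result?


Count array: [0, 1, 1, 2, 0, 0, 2, 1]
Reconstruct: [1, 2, 3, 3, 6, 6, 7]


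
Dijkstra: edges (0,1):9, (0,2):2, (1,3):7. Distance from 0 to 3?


Dijkstra from 0:
Distances: {0: 0, 1: 9, 2: 2, 3: 16}
Shortest distance to 3 = 16, path = [0, 1, 3]


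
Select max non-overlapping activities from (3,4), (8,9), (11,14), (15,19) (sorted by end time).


Greedy: pick earliest-ending, then skip overlaps.
Selected (4 activities): [(3, 4), (8, 9), (11, 14), (15, 19)]


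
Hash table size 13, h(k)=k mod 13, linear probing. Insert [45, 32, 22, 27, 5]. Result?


Insertions: 45->slot 6; 32->slot 7; 22->slot 9; 27->slot 1; 5->slot 5
Table: [None, 27, None, None, None, 5, 45, 32, None, 22, None, None, None]


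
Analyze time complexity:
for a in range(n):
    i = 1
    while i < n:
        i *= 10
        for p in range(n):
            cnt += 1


Per nesting level: O(n) * O(log n) * O(n) = O(n^2 log n)
Complexity: O(n^2 log n)


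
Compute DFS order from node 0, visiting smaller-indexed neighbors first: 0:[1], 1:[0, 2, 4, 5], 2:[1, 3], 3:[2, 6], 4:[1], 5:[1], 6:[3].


DFS stack-based: start with [0]
Visit order: [0, 1, 2, 3, 6, 4, 5]


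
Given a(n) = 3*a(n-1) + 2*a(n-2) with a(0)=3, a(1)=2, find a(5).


Build bottom-up:
...a(3)=40, a(4)=144, a(5)=3*144+2*40=512


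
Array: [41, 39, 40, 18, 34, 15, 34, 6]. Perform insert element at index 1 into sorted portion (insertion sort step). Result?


After one pass: [39, 41, 40, 18, 34, 15, 34, 6]


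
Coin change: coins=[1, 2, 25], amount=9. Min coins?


dp[0]=0; dp[i]=1+min(dp[i-c] for c in coins)
...dp[4]=2, dp[5]=3, dp[6]=3, dp[7]=4, dp[8]=4, dp[9]=5
Minimum coins for 9 = 5


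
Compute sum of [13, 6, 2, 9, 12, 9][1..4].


Prefix sums: [0, 13, 19, 21, 30, 42, 51]
Sum[1..4] = prefix[5] - prefix[1] = 42 - 13 = 29


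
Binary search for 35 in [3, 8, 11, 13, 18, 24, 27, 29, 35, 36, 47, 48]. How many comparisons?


Search for 35:
[0,11] mid=5 arr[5]=24
[6,11] mid=8 arr[8]=35
Total: 2 comparisons


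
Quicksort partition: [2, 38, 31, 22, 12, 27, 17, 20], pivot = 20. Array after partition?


Elements <= 20 go left of pivot.
Result: [2, 12, 17, 20, 38, 27, 31, 22], pivot at index 3


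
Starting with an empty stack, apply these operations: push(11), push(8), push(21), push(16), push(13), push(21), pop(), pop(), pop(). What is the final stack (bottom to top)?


push(11) -> [11]
push(8) -> [11, 8]
push(21) -> [11, 8, 21]
push(16) -> [11, 8, 21, 16]
push(13) -> [11, 8, 21, 16, 13]
push(21) -> [11, 8, 21, 16, 13, 21]
pop() returns 21 -> [11, 8, 21, 16, 13]
pop() returns 13 -> [11, 8, 21, 16]
pop() returns 16 -> [11, 8, 21]
Final stack (bottom to top): [11, 8, 21]


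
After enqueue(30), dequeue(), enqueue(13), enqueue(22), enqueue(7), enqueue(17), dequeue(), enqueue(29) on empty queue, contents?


enqueue(30) -> [30]
dequeue() returns 30 -> []
enqueue(13) -> [13]
enqueue(22) -> [13, 22]
enqueue(7) -> [13, 22, 7]
enqueue(17) -> [13, 22, 7, 17]
dequeue() returns 13 -> [22, 7, 17]
enqueue(29) -> [22, 7, 17, 29]
Final queue (front to back): [22, 7, 17, 29]


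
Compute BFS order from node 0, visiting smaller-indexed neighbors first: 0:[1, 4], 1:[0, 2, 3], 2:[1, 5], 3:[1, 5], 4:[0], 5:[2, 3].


BFS queue: start with [0]
Visit order: [0, 1, 4, 2, 3, 5]


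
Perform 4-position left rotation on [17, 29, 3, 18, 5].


Left rotate by 4: [5, 17, 29, 3, 18]


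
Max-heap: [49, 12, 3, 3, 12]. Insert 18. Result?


Append 18: [49, 12, 3, 3, 12, 18]
Bubble up: swap idx 5(18) with idx 2(3)
Result: [49, 12, 18, 3, 12, 3]


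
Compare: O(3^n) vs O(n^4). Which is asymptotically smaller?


quartic grows slower than exponential (base 3)
O(n^4) is asymptotically smaller; O(3^n) grows faster


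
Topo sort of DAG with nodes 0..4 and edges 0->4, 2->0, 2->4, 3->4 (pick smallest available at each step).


Kahn's algorithm, process smallest node first
Order: [1, 2, 0, 3, 4]


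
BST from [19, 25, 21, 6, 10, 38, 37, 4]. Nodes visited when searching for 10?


BST root = 19
Search for 10: compare at each node
Path: [19, 6, 10]


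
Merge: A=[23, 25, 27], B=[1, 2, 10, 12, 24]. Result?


Compare heads, take smaller each step.
Merged: [1, 2, 10, 12, 23, 24, 25, 27]


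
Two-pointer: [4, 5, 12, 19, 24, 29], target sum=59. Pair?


Two pointers: lo=0, hi=5
No pair sums to 59


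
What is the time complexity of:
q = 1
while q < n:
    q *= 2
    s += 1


Per nesting level: O(log n) = O(log n)
Complexity: O(log n)


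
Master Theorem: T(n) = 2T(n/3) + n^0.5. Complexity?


a=2, b=3, c=0.5. log_3(2)=0.631 > c=0.5. Case 1: O(n^log_b(a)) = O(n^0.631)
Complexity: O(n^0.631)


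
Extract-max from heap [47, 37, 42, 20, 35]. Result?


Max = 47
Replace root with last, heapify down
Resulting heap: [42, 37, 35, 20]


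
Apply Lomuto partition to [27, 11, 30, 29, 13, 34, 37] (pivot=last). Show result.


Elements <= 37 go left of pivot.
Result: [27, 11, 30, 29, 13, 34, 37], pivot at index 6


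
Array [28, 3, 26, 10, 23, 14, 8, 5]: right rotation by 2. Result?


Right rotate by 2: [8, 5, 28, 3, 26, 10, 23, 14]


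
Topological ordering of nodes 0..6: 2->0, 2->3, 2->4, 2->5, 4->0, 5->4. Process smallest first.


Kahn's algorithm, process smallest node first
Order: [1, 2, 3, 5, 4, 0, 6]


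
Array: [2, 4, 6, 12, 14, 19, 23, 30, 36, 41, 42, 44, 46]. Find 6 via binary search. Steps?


Search for 6:
[0,12] mid=6 arr[6]=23
[0,5] mid=2 arr[2]=6
Total: 2 comparisons


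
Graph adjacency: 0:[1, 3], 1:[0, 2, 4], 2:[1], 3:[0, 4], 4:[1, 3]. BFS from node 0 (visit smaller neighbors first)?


BFS queue: start with [0]
Visit order: [0, 1, 3, 2, 4]


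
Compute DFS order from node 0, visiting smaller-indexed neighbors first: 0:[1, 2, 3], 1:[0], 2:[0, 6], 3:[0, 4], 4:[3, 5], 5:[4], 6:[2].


DFS stack-based: start with [0]
Visit order: [0, 1, 2, 6, 3, 4, 5]


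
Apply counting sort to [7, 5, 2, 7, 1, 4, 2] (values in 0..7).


Count array: [0, 1, 2, 0, 1, 1, 0, 2]
Reconstruct: [1, 2, 2, 4, 5, 7, 7]


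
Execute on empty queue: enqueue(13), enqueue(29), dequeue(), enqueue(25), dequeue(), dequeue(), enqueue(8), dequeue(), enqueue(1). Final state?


enqueue(13) -> [13]
enqueue(29) -> [13, 29]
dequeue() returns 13 -> [29]
enqueue(25) -> [29, 25]
dequeue() returns 29 -> [25]
dequeue() returns 25 -> []
enqueue(8) -> [8]
dequeue() returns 8 -> []
enqueue(1) -> [1]
Final queue (front to back): [1]


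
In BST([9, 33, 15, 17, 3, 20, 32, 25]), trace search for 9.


BST root = 9
Search for 9: compare at each node
Path: [9]


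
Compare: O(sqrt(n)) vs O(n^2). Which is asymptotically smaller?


sublinear grows slower than quadratic
O(sqrt(n)) is asymptotically smaller; O(n^2) grows faster


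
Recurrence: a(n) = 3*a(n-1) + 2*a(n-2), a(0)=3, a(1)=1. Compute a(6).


Build bottom-up:
...a(4)=105, a(5)=373, a(6)=3*373+2*105=1329


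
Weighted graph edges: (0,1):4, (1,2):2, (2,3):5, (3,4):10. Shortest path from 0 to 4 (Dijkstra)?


Dijkstra from 0:
Distances: {0: 0, 1: 4, 2: 6, 3: 11, 4: 21}
Shortest distance to 4 = 21, path = [0, 1, 2, 3, 4]


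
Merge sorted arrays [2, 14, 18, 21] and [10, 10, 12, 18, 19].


Compare heads, take smaller each step.
Merged: [2, 10, 10, 12, 14, 18, 18, 19, 21]


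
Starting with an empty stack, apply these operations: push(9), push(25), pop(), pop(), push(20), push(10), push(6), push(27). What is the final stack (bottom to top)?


push(9) -> [9]
push(25) -> [9, 25]
pop() returns 25 -> [9]
pop() returns 9 -> []
push(20) -> [20]
push(10) -> [20, 10]
push(6) -> [20, 10, 6]
push(27) -> [20, 10, 6, 27]
Final stack (bottom to top): [20, 10, 6, 27]


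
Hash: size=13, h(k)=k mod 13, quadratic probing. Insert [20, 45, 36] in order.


Insertions: 20->slot 7; 45->slot 6; 36->slot 10
Table: [None, None, None, None, None, None, 45, 20, None, None, 36, None, None]


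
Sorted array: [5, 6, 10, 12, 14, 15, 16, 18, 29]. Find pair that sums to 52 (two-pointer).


Two pointers: lo=0, hi=8
No pair sums to 52


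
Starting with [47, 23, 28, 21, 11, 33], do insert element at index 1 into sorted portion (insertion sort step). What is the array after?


After one pass: [23, 47, 28, 21, 11, 33]


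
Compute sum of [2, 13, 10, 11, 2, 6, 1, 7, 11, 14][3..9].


Prefix sums: [0, 2, 15, 25, 36, 38, 44, 45, 52, 63, 77]
Sum[3..9] = prefix[10] - prefix[3] = 77 - 25 = 52


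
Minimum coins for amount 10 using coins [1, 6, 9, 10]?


dp[0]=0; dp[i]=1+min(dp[i-c] for c in coins)
...dp[5]=5, dp[6]=1, dp[7]=2, dp[8]=3, dp[9]=1, dp[10]=1
Minimum coins for 10 = 1


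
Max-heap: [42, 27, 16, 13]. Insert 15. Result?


Append 15: [42, 27, 16, 13, 15]
Bubble up: no swaps needed
Result: [42, 27, 16, 13, 15]


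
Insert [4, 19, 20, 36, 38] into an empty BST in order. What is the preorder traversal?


Root = 4; build tree by BST insertion.
Preorder traversal: [4, 19, 20, 36, 38]


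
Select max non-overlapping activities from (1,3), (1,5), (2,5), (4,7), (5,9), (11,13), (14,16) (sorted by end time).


Greedy: pick earliest-ending, then skip overlaps.
Selected (4 activities): [(1, 3), (4, 7), (11, 13), (14, 16)]


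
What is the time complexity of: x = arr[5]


Analysis: constant-time operation, no loop
Complexity: O(1)


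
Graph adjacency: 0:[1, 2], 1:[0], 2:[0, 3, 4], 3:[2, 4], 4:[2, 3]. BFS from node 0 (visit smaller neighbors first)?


BFS queue: start with [0]
Visit order: [0, 1, 2, 3, 4]


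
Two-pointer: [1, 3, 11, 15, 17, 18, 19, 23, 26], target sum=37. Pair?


Two pointers: lo=0, hi=8
Found pair: (11, 26) summing to 37


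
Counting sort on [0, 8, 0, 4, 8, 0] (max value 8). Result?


Count array: [3, 0, 0, 0, 1, 0, 0, 0, 2]
Reconstruct: [0, 0, 0, 4, 8, 8]


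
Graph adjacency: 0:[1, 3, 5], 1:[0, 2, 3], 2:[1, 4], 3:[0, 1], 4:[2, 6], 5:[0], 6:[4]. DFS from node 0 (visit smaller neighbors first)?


DFS stack-based: start with [0]
Visit order: [0, 1, 2, 4, 6, 3, 5]


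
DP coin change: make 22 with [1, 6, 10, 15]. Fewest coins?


dp[0]=0; dp[i]=1+min(dp[i-c] for c in coins)
...dp[17]=3, dp[18]=3, dp[19]=4, dp[20]=2, dp[21]=2, dp[22]=3
Minimum coins for 22 = 3


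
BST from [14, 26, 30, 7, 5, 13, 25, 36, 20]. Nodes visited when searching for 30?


BST root = 14
Search for 30: compare at each node
Path: [14, 26, 30]


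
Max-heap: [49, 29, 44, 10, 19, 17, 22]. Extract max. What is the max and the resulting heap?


Max = 49
Replace root with last, heapify down
Resulting heap: [44, 29, 22, 10, 19, 17]


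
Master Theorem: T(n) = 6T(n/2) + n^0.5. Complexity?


a=6, b=2, c=0.5. log_2(6)=2.585 > c=0.5. Case 1: O(n^log_b(a)) = O(n^2.585)
Complexity: O(n^2.585)


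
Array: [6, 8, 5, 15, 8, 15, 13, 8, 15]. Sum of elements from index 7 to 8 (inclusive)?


Prefix sums: [0, 6, 14, 19, 34, 42, 57, 70, 78, 93]
Sum[7..8] = prefix[9] - prefix[7] = 93 - 70 = 23


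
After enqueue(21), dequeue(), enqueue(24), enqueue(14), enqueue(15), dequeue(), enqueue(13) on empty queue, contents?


enqueue(21) -> [21]
dequeue() returns 21 -> []
enqueue(24) -> [24]
enqueue(14) -> [24, 14]
enqueue(15) -> [24, 14, 15]
dequeue() returns 24 -> [14, 15]
enqueue(13) -> [14, 15, 13]
Final queue (front to back): [14, 15, 13]


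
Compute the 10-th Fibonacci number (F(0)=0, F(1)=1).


F(n)=F(n-1)+F(n-2)
...F(8)=21, F(9)=34, F(10)=55


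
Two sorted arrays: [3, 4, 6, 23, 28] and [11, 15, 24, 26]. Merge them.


Compare heads, take smaller each step.
Merged: [3, 4, 6, 11, 15, 23, 24, 26, 28]


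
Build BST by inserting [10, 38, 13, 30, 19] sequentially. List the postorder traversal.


Root = 10; build tree by BST insertion.
Postorder traversal: [19, 30, 13, 38, 10]


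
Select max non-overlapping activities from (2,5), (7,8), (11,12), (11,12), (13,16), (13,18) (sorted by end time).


Greedy: pick earliest-ending, then skip overlaps.
Selected (4 activities): [(2, 5), (7, 8), (11, 12), (13, 16)]


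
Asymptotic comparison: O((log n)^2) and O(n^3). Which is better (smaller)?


polylogarithmic grows slower than cubic
O((log n)^2) is asymptotically smaller; O(n^3) grows faster


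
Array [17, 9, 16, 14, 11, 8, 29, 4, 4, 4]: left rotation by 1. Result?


Left rotate by 1: [9, 16, 14, 11, 8, 29, 4, 4, 4, 17]


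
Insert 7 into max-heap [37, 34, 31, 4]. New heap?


Append 7: [37, 34, 31, 4, 7]
Bubble up: no swaps needed
Result: [37, 34, 31, 4, 7]


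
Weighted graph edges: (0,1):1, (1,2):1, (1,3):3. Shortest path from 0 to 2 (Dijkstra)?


Dijkstra from 0:
Distances: {0: 0, 1: 1, 2: 2, 3: 4}
Shortest distance to 2 = 2, path = [0, 1, 2]


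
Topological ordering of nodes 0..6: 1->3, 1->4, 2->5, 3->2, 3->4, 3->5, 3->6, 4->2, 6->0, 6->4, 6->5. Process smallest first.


Kahn's algorithm, process smallest node first
Order: [1, 3, 6, 0, 4, 2, 5]


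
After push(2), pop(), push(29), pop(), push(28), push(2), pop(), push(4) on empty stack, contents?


push(2) -> [2]
pop() returns 2 -> []
push(29) -> [29]
pop() returns 29 -> []
push(28) -> [28]
push(2) -> [28, 2]
pop() returns 2 -> [28]
push(4) -> [28, 4]
Final stack (bottom to top): [28, 4]


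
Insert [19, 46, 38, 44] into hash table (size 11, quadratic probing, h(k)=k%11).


Insertions: 19->slot 8; 46->slot 2; 38->slot 5; 44->slot 0
Table: [44, None, 46, None, None, 38, None, None, 19, None, None]


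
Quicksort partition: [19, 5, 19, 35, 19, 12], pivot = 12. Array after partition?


Elements <= 12 go left of pivot.
Result: [5, 12, 19, 35, 19, 19], pivot at index 1


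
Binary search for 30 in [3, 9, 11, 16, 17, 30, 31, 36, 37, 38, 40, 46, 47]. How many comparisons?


Search for 30:
[0,12] mid=6 arr[6]=31
[0,5] mid=2 arr[2]=11
[3,5] mid=4 arr[4]=17
[5,5] mid=5 arr[5]=30
Total: 4 comparisons


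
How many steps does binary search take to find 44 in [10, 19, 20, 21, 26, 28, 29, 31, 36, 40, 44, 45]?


Search for 44:
[0,11] mid=5 arr[5]=28
[6,11] mid=8 arr[8]=36
[9,11] mid=10 arr[10]=44
Total: 3 comparisons


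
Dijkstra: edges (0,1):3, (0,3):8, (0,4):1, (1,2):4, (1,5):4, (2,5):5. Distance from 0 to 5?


Dijkstra from 0:
Distances: {0: 0, 1: 3, 2: 7, 3: 8, 4: 1, 5: 7}
Shortest distance to 5 = 7, path = [0, 1, 5]


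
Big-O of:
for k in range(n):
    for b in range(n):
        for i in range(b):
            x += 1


Per nesting level: O(n) * O(n) * O(n) [triangular over b] = O(n^3)
Complexity: O(n^3)


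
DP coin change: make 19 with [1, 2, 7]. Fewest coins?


dp[0]=0; dp[i]=1+min(dp[i-c] for c in coins)
...dp[14]=2, dp[15]=3, dp[16]=3, dp[17]=4, dp[18]=4, dp[19]=5
Minimum coins for 19 = 5


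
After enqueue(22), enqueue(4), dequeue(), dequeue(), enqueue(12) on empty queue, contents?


enqueue(22) -> [22]
enqueue(4) -> [22, 4]
dequeue() returns 22 -> [4]
dequeue() returns 4 -> []
enqueue(12) -> [12]
Final queue (front to back): [12]


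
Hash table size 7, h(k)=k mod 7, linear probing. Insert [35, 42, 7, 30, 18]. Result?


Insertions: 35->slot 0; 42->slot 1; 7->slot 2; 30->slot 3; 18->slot 4
Table: [35, 42, 7, 30, 18, None, None]


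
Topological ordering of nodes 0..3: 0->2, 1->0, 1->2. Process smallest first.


Kahn's algorithm, process smallest node first
Order: [1, 0, 2, 3]


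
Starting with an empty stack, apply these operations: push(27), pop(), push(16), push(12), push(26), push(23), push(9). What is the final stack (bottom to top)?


push(27) -> [27]
pop() returns 27 -> []
push(16) -> [16]
push(12) -> [16, 12]
push(26) -> [16, 12, 26]
push(23) -> [16, 12, 26, 23]
push(9) -> [16, 12, 26, 23, 9]
Final stack (bottom to top): [16, 12, 26, 23, 9]


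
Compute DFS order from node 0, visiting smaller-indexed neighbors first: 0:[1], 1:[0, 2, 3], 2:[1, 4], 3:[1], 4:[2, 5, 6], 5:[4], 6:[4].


DFS stack-based: start with [0]
Visit order: [0, 1, 2, 4, 5, 6, 3]


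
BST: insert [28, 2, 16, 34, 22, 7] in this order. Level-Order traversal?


Root = 28; build tree by BST insertion.
Level-Order traversal: [28, 2, 34, 16, 7, 22]


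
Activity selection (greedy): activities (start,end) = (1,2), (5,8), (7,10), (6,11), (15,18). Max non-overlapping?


Greedy: pick earliest-ending, then skip overlaps.
Selected (3 activities): [(1, 2), (5, 8), (15, 18)]


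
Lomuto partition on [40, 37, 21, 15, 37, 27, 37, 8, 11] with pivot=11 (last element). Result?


Elements <= 11 go left of pivot.
Result: [8, 11, 21, 15, 37, 27, 37, 40, 37], pivot at index 1


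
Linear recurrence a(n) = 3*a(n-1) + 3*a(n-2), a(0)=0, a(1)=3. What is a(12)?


Build bottom-up:
...a(10)=401679, a(11)=1522881, a(12)=3*1522881+3*401679=5773680


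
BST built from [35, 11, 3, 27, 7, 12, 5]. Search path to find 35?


BST root = 35
Search for 35: compare at each node
Path: [35]


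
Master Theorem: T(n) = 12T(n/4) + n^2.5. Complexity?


a=12, b=4, c=2.5. log_4(12)=1.792 < c=2.5. Case 3: O(n^c) = O(n^2.500)
Complexity: O(n^2.500)


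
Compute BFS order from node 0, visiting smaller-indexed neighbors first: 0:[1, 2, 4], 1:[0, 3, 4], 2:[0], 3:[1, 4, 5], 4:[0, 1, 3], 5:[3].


BFS queue: start with [0]
Visit order: [0, 1, 2, 4, 3, 5]


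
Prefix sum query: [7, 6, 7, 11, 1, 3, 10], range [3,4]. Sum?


Prefix sums: [0, 7, 13, 20, 31, 32, 35, 45]
Sum[3..4] = prefix[5] - prefix[3] = 32 - 20 = 12


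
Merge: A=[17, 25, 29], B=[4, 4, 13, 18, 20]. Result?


Compare heads, take smaller each step.
Merged: [4, 4, 13, 17, 18, 20, 25, 29]


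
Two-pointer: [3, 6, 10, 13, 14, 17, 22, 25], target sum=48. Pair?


Two pointers: lo=0, hi=7
No pair sums to 48


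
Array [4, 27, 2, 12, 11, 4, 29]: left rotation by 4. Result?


Left rotate by 4: [11, 4, 29, 4, 27, 2, 12]


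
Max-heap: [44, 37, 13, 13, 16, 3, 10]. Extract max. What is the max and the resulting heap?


Max = 44
Replace root with last, heapify down
Resulting heap: [37, 16, 13, 13, 10, 3]


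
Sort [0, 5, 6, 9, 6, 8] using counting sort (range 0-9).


Count array: [1, 0, 0, 0, 0, 1, 2, 0, 1, 1]
Reconstruct: [0, 5, 6, 6, 8, 9]


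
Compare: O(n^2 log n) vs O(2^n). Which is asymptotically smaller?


n^2 log n grows slower than exponential
O(n^2 log n) is asymptotically smaller; O(2^n) grows faster


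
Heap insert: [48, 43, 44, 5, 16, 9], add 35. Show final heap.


Append 35: [48, 43, 44, 5, 16, 9, 35]
Bubble up: no swaps needed
Result: [48, 43, 44, 5, 16, 9, 35]


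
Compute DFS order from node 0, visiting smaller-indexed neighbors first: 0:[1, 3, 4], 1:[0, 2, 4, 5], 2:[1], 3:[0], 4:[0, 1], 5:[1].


DFS stack-based: start with [0]
Visit order: [0, 1, 2, 4, 5, 3]


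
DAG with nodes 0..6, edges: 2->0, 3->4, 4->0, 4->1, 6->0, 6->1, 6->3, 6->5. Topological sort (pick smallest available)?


Kahn's algorithm, process smallest node first
Order: [2, 6, 3, 4, 0, 1, 5]


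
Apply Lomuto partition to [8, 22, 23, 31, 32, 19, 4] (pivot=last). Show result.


Elements <= 4 go left of pivot.
Result: [4, 22, 23, 31, 32, 19, 8], pivot at index 0


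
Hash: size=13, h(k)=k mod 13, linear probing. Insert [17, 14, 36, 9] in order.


Insertions: 17->slot 4; 14->slot 1; 36->slot 10; 9->slot 9
Table: [None, 14, None, None, 17, None, None, None, None, 9, 36, None, None]


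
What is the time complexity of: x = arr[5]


Analysis: constant-time operation, no loop
Complexity: O(1)


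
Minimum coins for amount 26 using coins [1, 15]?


dp[0]=0; dp[i]=1+min(dp[i-c] for c in coins)
...dp[21]=7, dp[22]=8, dp[23]=9, dp[24]=10, dp[25]=11, dp[26]=12
Minimum coins for 26 = 12


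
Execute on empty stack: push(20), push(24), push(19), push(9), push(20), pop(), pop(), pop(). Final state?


push(20) -> [20]
push(24) -> [20, 24]
push(19) -> [20, 24, 19]
push(9) -> [20, 24, 19, 9]
push(20) -> [20, 24, 19, 9, 20]
pop() returns 20 -> [20, 24, 19, 9]
pop() returns 9 -> [20, 24, 19]
pop() returns 19 -> [20, 24]
Final stack (bottom to top): [20, 24]


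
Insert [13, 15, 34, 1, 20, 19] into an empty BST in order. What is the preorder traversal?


Root = 13; build tree by BST insertion.
Preorder traversal: [13, 1, 15, 34, 20, 19]


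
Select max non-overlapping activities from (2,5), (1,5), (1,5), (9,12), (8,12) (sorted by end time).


Greedy: pick earliest-ending, then skip overlaps.
Selected (2 activities): [(2, 5), (9, 12)]


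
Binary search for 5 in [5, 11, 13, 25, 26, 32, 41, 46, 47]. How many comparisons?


Search for 5:
[0,8] mid=4 arr[4]=26
[0,3] mid=1 arr[1]=11
[0,0] mid=0 arr[0]=5
Total: 3 comparisons


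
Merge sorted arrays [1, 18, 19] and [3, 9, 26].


Compare heads, take smaller each step.
Merged: [1, 3, 9, 18, 19, 26]


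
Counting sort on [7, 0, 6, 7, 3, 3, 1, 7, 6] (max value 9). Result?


Count array: [1, 1, 0, 2, 0, 0, 2, 3, 0, 0]
Reconstruct: [0, 1, 3, 3, 6, 6, 7, 7, 7]


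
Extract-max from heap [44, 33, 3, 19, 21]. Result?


Max = 44
Replace root with last, heapify down
Resulting heap: [33, 21, 3, 19]


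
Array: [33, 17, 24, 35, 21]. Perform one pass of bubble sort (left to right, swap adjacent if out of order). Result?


After one pass: [17, 24, 33, 21, 35]


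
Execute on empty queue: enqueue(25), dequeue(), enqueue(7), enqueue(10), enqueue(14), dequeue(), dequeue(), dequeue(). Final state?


enqueue(25) -> [25]
dequeue() returns 25 -> []
enqueue(7) -> [7]
enqueue(10) -> [7, 10]
enqueue(14) -> [7, 10, 14]
dequeue() returns 7 -> [10, 14]
dequeue() returns 10 -> [14]
dequeue() returns 14 -> []
Final queue (front to back): []


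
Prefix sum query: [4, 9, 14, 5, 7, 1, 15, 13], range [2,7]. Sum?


Prefix sums: [0, 4, 13, 27, 32, 39, 40, 55, 68]
Sum[2..7] = prefix[8] - prefix[2] = 68 - 13 = 55


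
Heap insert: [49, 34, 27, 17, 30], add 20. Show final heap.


Append 20: [49, 34, 27, 17, 30, 20]
Bubble up: no swaps needed
Result: [49, 34, 27, 17, 30, 20]


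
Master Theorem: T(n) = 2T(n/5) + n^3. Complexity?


a=2, b=5, c=3. log_5(2)=0.431 < c=3. Case 3: O(n^c) = O(n^3)
Complexity: O(n^3)


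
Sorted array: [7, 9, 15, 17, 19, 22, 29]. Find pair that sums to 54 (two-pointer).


Two pointers: lo=0, hi=6
No pair sums to 54


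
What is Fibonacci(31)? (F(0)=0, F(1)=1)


F(n)=F(n-1)+F(n-2)
...F(29)=514229, F(30)=832040, F(31)=1346269


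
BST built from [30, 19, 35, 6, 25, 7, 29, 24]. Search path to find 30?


BST root = 30
Search for 30: compare at each node
Path: [30]


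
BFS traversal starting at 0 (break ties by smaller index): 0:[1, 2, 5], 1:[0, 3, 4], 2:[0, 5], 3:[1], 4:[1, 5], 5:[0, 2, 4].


BFS queue: start with [0]
Visit order: [0, 1, 2, 5, 3, 4]


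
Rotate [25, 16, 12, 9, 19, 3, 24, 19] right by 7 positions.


Right rotate by 7: [16, 12, 9, 19, 3, 24, 19, 25]


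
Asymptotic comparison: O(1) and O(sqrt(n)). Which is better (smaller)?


constant grows slower than sublinear
O(1) is asymptotically smaller; O(sqrt(n)) grows faster


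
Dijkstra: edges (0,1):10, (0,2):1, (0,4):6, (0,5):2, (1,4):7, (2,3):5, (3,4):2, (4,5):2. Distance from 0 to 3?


Dijkstra from 0:
Distances: {0: 0, 1: 10, 2: 1, 3: 6, 4: 4, 5: 2}
Shortest distance to 3 = 6, path = [0, 2, 3]


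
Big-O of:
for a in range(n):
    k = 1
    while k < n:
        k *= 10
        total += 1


Per nesting level: O(n) * O(log n) = O(n log n)
Complexity: O(n log n)


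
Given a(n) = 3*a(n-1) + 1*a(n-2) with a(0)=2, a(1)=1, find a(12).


Build bottom-up:
...a(10)=68777, a(11)=227155, a(12)=3*227155+1*68777=750242


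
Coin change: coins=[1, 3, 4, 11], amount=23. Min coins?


dp[0]=0; dp[i]=1+min(dp[i-c] for c in coins)
...dp[18]=3, dp[19]=3, dp[20]=4, dp[21]=4, dp[22]=2, dp[23]=3
Minimum coins for 23 = 3


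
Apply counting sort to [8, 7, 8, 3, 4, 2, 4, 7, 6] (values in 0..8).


Count array: [0, 0, 1, 1, 2, 0, 1, 2, 2]
Reconstruct: [2, 3, 4, 4, 6, 7, 7, 8, 8]


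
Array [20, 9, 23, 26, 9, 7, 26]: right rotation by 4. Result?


Right rotate by 4: [26, 9, 7, 26, 20, 9, 23]


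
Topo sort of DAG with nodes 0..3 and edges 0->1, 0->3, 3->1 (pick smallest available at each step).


Kahn's algorithm, process smallest node first
Order: [0, 2, 3, 1]


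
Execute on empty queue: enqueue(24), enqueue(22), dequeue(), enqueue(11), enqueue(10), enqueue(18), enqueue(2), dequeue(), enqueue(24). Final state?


enqueue(24) -> [24]
enqueue(22) -> [24, 22]
dequeue() returns 24 -> [22]
enqueue(11) -> [22, 11]
enqueue(10) -> [22, 11, 10]
enqueue(18) -> [22, 11, 10, 18]
enqueue(2) -> [22, 11, 10, 18, 2]
dequeue() returns 22 -> [11, 10, 18, 2]
enqueue(24) -> [11, 10, 18, 2, 24]
Final queue (front to back): [11, 10, 18, 2, 24]


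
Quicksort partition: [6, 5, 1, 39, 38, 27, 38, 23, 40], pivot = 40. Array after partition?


Elements <= 40 go left of pivot.
Result: [6, 5, 1, 39, 38, 27, 38, 23, 40], pivot at index 8


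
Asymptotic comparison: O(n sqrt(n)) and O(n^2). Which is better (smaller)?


n^1.5 grows slower than quadratic
O(n sqrt(n)) is asymptotically smaller; O(n^2) grows faster


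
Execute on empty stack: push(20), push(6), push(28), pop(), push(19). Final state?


push(20) -> [20]
push(6) -> [20, 6]
push(28) -> [20, 6, 28]
pop() returns 28 -> [20, 6]
push(19) -> [20, 6, 19]
Final stack (bottom to top): [20, 6, 19]


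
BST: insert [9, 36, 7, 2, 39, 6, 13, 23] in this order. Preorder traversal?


Root = 9; build tree by BST insertion.
Preorder traversal: [9, 7, 2, 6, 36, 13, 23, 39]


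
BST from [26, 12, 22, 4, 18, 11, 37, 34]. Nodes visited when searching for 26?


BST root = 26
Search for 26: compare at each node
Path: [26]


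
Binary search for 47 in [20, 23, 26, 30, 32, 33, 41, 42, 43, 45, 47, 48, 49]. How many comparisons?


Search for 47:
[0,12] mid=6 arr[6]=41
[7,12] mid=9 arr[9]=45
[10,12] mid=11 arr[11]=48
[10,10] mid=10 arr[10]=47
Total: 4 comparisons


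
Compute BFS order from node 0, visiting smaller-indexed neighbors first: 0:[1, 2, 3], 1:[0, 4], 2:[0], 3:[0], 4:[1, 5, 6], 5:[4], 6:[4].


BFS queue: start with [0]
Visit order: [0, 1, 2, 3, 4, 5, 6]


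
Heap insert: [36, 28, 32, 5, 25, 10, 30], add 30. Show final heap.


Append 30: [36, 28, 32, 5, 25, 10, 30, 30]
Bubble up: swap idx 7(30) with idx 3(5); swap idx 3(30) with idx 1(28)
Result: [36, 30, 32, 28, 25, 10, 30, 5]


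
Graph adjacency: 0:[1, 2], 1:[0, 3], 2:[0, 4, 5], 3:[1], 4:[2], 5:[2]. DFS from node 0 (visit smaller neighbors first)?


DFS stack-based: start with [0]
Visit order: [0, 1, 3, 2, 4, 5]


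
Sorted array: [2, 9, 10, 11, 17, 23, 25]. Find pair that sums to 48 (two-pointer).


Two pointers: lo=0, hi=6
Found pair: (23, 25) summing to 48


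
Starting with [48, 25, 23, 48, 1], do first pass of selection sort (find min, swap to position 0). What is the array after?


After one pass: [1, 25, 23, 48, 48]


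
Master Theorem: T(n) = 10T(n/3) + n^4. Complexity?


a=10, b=3, c=4. log_3(10)=2.096 < c=4. Case 3: O(n^c) = O(n^4)
Complexity: O(n^4)


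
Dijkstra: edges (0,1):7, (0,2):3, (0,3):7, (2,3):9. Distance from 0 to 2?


Dijkstra from 0:
Distances: {0: 0, 1: 7, 2: 3, 3: 7}
Shortest distance to 2 = 3, path = [0, 2]


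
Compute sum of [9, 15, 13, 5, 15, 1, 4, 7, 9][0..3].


Prefix sums: [0, 9, 24, 37, 42, 57, 58, 62, 69, 78]
Sum[0..3] = prefix[4] - prefix[0] = 42 - 0 = 42


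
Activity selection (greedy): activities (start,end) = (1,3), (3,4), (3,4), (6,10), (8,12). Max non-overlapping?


Greedy: pick earliest-ending, then skip overlaps.
Selected (3 activities): [(1, 3), (3, 4), (6, 10)]


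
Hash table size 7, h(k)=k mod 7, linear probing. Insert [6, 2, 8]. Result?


Insertions: 6->slot 6; 2->slot 2; 8->slot 1
Table: [None, 8, 2, None, None, None, 6]


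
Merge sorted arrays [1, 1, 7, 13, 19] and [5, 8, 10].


Compare heads, take smaller each step.
Merged: [1, 1, 5, 7, 8, 10, 13, 19]


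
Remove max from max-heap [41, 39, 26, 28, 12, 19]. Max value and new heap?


Max = 41
Replace root with last, heapify down
Resulting heap: [39, 28, 26, 19, 12]


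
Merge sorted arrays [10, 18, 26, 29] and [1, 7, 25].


Compare heads, take smaller each step.
Merged: [1, 7, 10, 18, 25, 26, 29]


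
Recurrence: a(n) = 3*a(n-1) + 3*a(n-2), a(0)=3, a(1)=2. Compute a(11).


Build bottom-up:
...a(9)=154467, a(10)=585630, a(11)=3*585630+3*154467=2220291


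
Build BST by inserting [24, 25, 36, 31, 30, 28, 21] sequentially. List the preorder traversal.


Root = 24; build tree by BST insertion.
Preorder traversal: [24, 21, 25, 36, 31, 30, 28]


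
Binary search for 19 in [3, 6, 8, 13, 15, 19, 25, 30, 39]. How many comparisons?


Search for 19:
[0,8] mid=4 arr[4]=15
[5,8] mid=6 arr[6]=25
[5,5] mid=5 arr[5]=19
Total: 3 comparisons


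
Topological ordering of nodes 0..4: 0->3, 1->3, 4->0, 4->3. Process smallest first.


Kahn's algorithm, process smallest node first
Order: [1, 2, 4, 0, 3]


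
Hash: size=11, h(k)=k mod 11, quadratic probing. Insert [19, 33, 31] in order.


Insertions: 19->slot 8; 33->slot 0; 31->slot 9
Table: [33, None, None, None, None, None, None, None, 19, 31, None]


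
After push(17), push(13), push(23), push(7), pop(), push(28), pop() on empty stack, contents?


push(17) -> [17]
push(13) -> [17, 13]
push(23) -> [17, 13, 23]
push(7) -> [17, 13, 23, 7]
pop() returns 7 -> [17, 13, 23]
push(28) -> [17, 13, 23, 28]
pop() returns 28 -> [17, 13, 23]
Final stack (bottom to top): [17, 13, 23]


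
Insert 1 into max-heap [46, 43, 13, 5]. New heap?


Append 1: [46, 43, 13, 5, 1]
Bubble up: no swaps needed
Result: [46, 43, 13, 5, 1]


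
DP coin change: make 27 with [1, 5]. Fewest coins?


dp[0]=0; dp[i]=1+min(dp[i-c] for c in coins)
...dp[22]=6, dp[23]=7, dp[24]=8, dp[25]=5, dp[26]=6, dp[27]=7
Minimum coins for 27 = 7


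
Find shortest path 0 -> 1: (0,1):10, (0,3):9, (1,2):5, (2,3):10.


Dijkstra from 0:
Distances: {0: 0, 1: 10, 2: 15, 3: 9}
Shortest distance to 1 = 10, path = [0, 1]


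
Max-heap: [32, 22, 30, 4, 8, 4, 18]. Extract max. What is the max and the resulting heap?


Max = 32
Replace root with last, heapify down
Resulting heap: [30, 22, 18, 4, 8, 4]


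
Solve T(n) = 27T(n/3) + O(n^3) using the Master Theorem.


a=27, b=3, c=3. log_3(27)=3 = c=3. Case 2: O(n^c log n) = O(n^3 log n)
Complexity: O(n^3 log n)


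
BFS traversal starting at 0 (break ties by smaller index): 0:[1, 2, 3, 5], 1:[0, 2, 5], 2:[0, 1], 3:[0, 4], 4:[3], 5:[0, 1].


BFS queue: start with [0]
Visit order: [0, 1, 2, 3, 5, 4]


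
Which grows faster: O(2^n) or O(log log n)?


double-logarithmic grows slower than exponential
O(log log n) is asymptotically smaller; O(2^n) grows faster


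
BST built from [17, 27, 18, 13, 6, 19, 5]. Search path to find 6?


BST root = 17
Search for 6: compare at each node
Path: [17, 13, 6]


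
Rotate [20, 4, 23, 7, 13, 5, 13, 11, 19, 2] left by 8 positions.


Left rotate by 8: [19, 2, 20, 4, 23, 7, 13, 5, 13, 11]


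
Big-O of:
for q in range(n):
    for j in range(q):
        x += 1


Per nesting level: O(n) * O(n) [triangular over q] = O(n^2)
Complexity: O(n^2)
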